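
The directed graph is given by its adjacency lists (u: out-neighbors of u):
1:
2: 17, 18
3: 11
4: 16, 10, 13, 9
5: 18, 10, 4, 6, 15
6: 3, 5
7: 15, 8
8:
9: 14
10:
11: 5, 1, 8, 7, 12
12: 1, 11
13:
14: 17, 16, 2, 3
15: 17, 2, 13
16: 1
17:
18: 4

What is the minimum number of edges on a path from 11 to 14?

4

Level 0: 11
Level 1: 1, 5, 7, 8, 12
Level 2: 4, 6, 10, 15, 18
Level 3: 2, 3, 9, 13, 16, 17
Level 4: 14
14 first appears at level 4.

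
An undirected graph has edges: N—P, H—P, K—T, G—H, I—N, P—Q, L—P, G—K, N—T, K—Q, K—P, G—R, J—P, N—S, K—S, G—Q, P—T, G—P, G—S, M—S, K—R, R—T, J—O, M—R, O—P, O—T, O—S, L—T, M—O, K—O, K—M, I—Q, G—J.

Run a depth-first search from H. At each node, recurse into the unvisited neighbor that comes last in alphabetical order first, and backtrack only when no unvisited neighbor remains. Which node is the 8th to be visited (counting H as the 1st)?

Visit H
H → P
P → T
T → R
R → M
M → S
S → O
O → K
K → Q
Q → I
I → N
Q → G
G → J
T → L

Visit order: H, P, T, R, M, S, O, K, Q, I, N, G, J, L

K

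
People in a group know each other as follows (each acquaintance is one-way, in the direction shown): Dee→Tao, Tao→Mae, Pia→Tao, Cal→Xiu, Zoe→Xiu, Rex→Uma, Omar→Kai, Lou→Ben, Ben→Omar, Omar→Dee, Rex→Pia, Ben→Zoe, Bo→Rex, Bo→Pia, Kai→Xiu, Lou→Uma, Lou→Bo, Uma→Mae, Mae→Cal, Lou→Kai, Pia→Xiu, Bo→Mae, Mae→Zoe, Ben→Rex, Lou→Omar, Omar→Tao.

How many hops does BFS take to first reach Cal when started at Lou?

3

Level 0: Lou
Level 1: Ben, Bo, Kai, Omar, Uma
Level 2: Dee, Mae, Pia, Rex, Tao, Xiu, Zoe
Level 3: Cal
Cal first appears at level 3.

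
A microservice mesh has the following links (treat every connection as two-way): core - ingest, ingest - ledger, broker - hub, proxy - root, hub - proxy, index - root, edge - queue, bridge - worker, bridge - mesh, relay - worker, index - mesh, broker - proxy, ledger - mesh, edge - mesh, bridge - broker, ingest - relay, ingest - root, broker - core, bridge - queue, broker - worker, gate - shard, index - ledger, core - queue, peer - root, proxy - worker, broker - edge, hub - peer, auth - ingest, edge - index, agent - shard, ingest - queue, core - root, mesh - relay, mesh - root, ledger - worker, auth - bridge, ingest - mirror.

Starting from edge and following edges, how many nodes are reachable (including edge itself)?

17

BFS from edge visits: edge, broker, index, mesh, queue, bridge, core, hub, proxy, worker, ledger, root, relay, ingest, auth, peer, mirror
Reachable nodes: 17 of 20 total.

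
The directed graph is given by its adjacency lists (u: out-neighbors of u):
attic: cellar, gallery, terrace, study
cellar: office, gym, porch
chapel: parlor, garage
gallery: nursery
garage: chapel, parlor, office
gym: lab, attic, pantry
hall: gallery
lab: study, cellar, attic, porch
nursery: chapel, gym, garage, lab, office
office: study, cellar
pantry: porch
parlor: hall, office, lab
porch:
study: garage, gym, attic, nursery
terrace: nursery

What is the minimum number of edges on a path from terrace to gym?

Level 0: terrace
Level 1: nursery
Level 2: chapel, garage, gym, lab, office
Level 3: attic, cellar, pantry, parlor, porch, study
Level 4: gallery, hall
gym first appears at level 2.

2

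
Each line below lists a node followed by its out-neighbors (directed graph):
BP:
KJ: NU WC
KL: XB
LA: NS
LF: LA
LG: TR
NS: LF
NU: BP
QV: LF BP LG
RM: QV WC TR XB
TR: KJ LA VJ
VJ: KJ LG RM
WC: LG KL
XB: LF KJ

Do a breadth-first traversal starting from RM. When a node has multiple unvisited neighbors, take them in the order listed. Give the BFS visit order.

RM → QV → WC → TR → XB → LF → BP → LG → KL → KJ → LA → VJ → NU → NS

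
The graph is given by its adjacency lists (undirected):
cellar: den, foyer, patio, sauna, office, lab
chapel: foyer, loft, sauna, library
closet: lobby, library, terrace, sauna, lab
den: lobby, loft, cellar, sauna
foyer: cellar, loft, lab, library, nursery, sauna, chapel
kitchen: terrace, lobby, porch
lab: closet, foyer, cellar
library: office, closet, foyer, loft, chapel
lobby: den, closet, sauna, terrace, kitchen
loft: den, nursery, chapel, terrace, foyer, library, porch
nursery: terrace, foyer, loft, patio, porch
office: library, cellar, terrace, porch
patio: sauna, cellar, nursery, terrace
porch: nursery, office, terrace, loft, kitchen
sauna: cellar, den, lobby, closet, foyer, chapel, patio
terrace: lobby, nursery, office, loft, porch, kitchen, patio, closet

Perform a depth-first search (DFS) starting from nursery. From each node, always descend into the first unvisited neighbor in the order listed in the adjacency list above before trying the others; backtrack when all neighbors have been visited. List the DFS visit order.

Visit nursery
nursery → terrace
terrace → lobby
lobby → den
den → loft
loft → chapel
chapel → foyer
foyer → cellar
cellar → patio
patio → sauna
sauna → closet
closet → library
library → office
office → porch
porch → kitchen
closet → lab

nursery, terrace, lobby, den, loft, chapel, foyer, cellar, patio, sauna, closet, library, office, porch, kitchen, lab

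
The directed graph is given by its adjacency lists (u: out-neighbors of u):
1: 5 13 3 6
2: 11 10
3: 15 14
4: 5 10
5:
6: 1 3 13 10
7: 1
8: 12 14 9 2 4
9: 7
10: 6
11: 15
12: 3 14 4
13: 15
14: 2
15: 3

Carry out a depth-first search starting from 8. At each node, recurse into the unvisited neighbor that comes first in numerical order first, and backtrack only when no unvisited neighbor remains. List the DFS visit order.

8, 2, 10, 6, 1, 3, 14, 15, 5, 13, 11, 4, 9, 7, 12

Visit 8
8 → 2
2 → 10
10 → 6
6 → 1
1 → 3
3 → 14
3 → 15
1 → 5
1 → 13
2 → 11
8 → 4
8 → 9
9 → 7
8 → 12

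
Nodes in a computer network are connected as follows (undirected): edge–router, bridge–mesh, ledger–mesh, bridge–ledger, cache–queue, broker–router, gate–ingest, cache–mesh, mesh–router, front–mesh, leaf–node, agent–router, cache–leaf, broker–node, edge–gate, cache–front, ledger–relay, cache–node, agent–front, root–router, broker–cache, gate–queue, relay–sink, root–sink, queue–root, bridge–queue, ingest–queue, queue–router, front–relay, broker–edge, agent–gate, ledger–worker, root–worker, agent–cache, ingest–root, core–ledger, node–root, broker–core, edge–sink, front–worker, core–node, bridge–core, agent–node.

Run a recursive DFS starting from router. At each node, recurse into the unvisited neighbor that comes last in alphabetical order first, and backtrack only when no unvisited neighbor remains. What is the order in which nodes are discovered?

router, root, worker, ledger, relay, sink, edge, gate, queue, ingest, cache, node, leaf, core, broker, bridge, mesh, front, agent

Visit router
router → root
root → worker
worker → ledger
ledger → relay
relay → sink
sink → edge
edge → gate
gate → queue
queue → ingest
queue → cache
cache → node
node → leaf
node → core
core → broker
core → bridge
bridge → mesh
mesh → front
front → agent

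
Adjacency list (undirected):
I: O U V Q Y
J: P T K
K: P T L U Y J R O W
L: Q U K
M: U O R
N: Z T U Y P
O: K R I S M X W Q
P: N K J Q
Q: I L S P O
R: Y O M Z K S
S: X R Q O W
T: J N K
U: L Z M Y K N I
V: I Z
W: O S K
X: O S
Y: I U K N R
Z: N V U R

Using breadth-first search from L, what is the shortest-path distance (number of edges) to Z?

2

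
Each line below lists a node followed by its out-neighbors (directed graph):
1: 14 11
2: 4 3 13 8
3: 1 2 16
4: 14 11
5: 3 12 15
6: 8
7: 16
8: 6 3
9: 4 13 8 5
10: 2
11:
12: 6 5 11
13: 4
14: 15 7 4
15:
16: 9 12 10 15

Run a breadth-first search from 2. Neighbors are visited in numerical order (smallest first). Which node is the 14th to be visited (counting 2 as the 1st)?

15

Visit 2; enqueue 3, 4, 8, 13 → queue [3, 4, 8, 13]
Visit 3; enqueue 1, 16 → queue [4, 8, 13, 1, 16]
Visit 4; enqueue 11, 14 → queue [8, 13, 1, 16, 11, 14]
Visit 8; enqueue 6 → queue [13, 1, 16, 11, 14, 6]
Visit 13 → queue [1, 16, 11, 14, 6]
Visit 1 → queue [16, 11, 14, 6]
Visit 16; enqueue 9, 10, 12, 15 → queue [11, 14, 6, 9, 10, 12, 15]
Visit 11 → queue [14, 6, 9, 10, 12, 15]
Visit 14; enqueue 7 → queue [6, 9, 10, 12, 15, 7]
Visit 6 → queue [9, 10, 12, 15, 7]
Visit 9; enqueue 5 → queue [10, 12, 15, 7, 5]
Visit 10 → queue [12, 15, 7, 5]
Visit 12 → queue [15, 7, 5]
Visit 15 → queue [7, 5]
Visit 7 → queue [5]
Visit 5 → queue []

Visit order: 2, 3, 4, 8, 13, 1, 16, 11, 14, 6, 9, 10, 12, 15, 7, 5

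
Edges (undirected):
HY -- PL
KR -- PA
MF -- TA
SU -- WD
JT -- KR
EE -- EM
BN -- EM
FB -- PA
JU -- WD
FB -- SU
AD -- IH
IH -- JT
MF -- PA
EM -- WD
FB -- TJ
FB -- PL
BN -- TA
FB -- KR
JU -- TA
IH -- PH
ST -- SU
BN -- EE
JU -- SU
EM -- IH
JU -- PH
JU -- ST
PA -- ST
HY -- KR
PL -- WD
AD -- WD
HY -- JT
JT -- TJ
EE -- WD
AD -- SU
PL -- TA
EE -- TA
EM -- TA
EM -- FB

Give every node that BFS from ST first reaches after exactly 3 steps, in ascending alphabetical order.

BN, EE, EM, HY, IH, JT, PL, TJ

Level 0: ST
Level 1: JU, PA, SU
Level 2: AD, FB, KR, MF, PH, TA, WD
Level 3: BN, EE, EM, HY, IH, JT, PL, TJ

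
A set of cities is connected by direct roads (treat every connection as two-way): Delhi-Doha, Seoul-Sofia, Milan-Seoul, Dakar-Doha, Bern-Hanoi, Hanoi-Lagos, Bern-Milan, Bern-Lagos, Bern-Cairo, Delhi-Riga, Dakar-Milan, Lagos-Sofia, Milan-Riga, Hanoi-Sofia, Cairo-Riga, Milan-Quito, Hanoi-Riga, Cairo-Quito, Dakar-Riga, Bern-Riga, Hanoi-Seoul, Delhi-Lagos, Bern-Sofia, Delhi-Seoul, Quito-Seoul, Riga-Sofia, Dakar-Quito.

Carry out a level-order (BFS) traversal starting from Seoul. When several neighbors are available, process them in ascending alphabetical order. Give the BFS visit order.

Visit Seoul; enqueue Delhi, Hanoi, Milan, Quito, Sofia → queue [Delhi, Hanoi, Milan, Quito, Sofia]
Visit Delhi; enqueue Doha, Lagos, Riga → queue [Hanoi, Milan, Quito, Sofia, Doha, Lagos, Riga]
Visit Hanoi; enqueue Bern → queue [Milan, Quito, Sofia, Doha, Lagos, Riga, Bern]
Visit Milan; enqueue Dakar → queue [Quito, Sofia, Doha, Lagos, Riga, Bern, Dakar]
Visit Quito; enqueue Cairo → queue [Sofia, Doha, Lagos, Riga, Bern, Dakar, Cairo]
Visit Sofia → queue [Doha, Lagos, Riga, Bern, Dakar, Cairo]
Visit Doha → queue [Lagos, Riga, Bern, Dakar, Cairo]
Visit Lagos → queue [Riga, Bern, Dakar, Cairo]
Visit Riga → queue [Bern, Dakar, Cairo]
Visit Bern → queue [Dakar, Cairo]
Visit Dakar → queue [Cairo]
Visit Cairo → queue []

Seoul, Delhi, Hanoi, Milan, Quito, Sofia, Doha, Lagos, Riga, Bern, Dakar, Cairo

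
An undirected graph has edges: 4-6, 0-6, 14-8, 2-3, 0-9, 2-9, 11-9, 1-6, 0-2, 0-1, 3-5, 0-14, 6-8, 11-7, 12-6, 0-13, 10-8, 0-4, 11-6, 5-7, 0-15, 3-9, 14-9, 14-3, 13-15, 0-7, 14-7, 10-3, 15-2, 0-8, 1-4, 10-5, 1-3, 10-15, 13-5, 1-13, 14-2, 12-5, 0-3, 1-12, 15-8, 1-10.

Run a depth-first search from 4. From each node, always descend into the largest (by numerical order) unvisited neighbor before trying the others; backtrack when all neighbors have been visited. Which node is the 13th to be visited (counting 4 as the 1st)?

Visit 4
4 → 6
6 → 12
12 → 5
5 → 13
13 → 15
15 → 10
10 → 8
8 → 14
14 → 9
9 → 11
11 → 7
7 → 0
0 → 3
3 → 2
3 → 1

Visit order: 4, 6, 12, 5, 13, 15, 10, 8, 14, 9, 11, 7, 0, 3, 2, 1

0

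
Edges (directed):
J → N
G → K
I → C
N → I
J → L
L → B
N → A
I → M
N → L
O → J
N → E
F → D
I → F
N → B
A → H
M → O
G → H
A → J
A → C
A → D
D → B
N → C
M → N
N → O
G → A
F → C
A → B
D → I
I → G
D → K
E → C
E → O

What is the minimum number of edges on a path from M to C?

2

Level 0: M
Level 1: N, O
Level 2: A, B, C, E, I, J, L
Level 3: D, F, G, H
Level 4: K
C first appears at level 2.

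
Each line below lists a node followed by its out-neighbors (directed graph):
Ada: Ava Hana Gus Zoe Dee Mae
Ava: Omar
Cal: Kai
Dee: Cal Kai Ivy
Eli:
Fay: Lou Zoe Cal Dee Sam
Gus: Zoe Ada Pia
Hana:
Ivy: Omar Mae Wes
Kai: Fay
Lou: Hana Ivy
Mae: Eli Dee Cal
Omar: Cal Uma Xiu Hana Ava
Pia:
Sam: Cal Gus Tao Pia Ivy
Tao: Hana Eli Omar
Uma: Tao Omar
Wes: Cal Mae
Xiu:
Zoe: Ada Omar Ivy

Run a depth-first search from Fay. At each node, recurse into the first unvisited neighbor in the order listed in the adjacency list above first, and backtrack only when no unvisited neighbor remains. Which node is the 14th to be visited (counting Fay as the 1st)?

Visit Fay
Fay → Lou
Lou → Hana
Lou → Ivy
Ivy → Omar
Omar → Cal
Cal → Kai
Omar → Uma
Uma → Tao
Tao → Eli
Omar → Xiu
Omar → Ava
Ivy → Mae
Mae → Dee
Ivy → Wes
Fay → Zoe
Zoe → Ada
Ada → Gus
Gus → Pia
Fay → Sam

Visit order: Fay, Lou, Hana, Ivy, Omar, Cal, Kai, Uma, Tao, Eli, Xiu, Ava, Mae, Dee, Wes, Zoe, Ada, Gus, Pia, Sam

Dee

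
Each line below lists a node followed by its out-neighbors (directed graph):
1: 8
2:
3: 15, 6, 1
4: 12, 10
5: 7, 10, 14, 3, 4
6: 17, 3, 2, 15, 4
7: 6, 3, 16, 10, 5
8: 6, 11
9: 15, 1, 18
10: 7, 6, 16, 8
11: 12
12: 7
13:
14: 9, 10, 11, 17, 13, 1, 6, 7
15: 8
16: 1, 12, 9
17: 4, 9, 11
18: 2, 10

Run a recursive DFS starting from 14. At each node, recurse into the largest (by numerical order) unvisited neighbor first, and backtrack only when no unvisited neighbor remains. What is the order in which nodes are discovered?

Visit 14
14 → 17
17 → 11
11 → 12
12 → 7
7 → 16
16 → 9
9 → 18
18 → 10
10 → 8
8 → 6
6 → 15
6 → 4
6 → 3
3 → 1
6 → 2
7 → 5
14 → 13

14 → 17 → 11 → 12 → 7 → 16 → 9 → 18 → 10 → 8 → 6 → 15 → 4 → 3 → 1 → 2 → 5 → 13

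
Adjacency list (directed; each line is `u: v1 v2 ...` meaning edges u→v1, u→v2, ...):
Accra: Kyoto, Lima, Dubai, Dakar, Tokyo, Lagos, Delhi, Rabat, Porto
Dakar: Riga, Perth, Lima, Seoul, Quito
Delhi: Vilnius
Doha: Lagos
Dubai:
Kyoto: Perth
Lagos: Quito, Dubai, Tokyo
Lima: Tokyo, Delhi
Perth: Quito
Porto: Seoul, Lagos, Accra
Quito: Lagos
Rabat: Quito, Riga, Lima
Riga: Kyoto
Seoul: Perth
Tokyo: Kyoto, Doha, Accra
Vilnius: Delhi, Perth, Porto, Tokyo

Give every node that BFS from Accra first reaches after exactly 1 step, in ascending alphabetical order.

Dakar, Delhi, Dubai, Kyoto, Lagos, Lima, Porto, Rabat, Tokyo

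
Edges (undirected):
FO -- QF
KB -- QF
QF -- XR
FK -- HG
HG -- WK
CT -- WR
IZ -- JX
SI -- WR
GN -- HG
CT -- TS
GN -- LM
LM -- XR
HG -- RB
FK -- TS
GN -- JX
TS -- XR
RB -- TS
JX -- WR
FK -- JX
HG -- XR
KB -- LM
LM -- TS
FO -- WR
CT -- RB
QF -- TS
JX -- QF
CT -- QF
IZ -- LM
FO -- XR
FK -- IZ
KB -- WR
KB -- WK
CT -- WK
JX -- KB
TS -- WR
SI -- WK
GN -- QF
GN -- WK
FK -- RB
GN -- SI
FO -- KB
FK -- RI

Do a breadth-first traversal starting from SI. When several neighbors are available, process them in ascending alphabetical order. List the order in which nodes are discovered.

SI, GN, WK, WR, HG, JX, LM, QF, CT, KB, FO, TS, FK, RB, XR, IZ, RI

Visit SI; enqueue GN, WK, WR → queue [GN, WK, WR]
Visit GN; enqueue HG, JX, LM, QF → queue [WK, WR, HG, JX, LM, QF]
Visit WK; enqueue CT, KB → queue [WR, HG, JX, LM, QF, CT, KB]
Visit WR; enqueue FO, TS → queue [HG, JX, LM, QF, CT, KB, FO, TS]
Visit HG; enqueue FK, RB, XR → queue [JX, LM, QF, CT, KB, FO, TS, FK, RB, XR]
Visit JX; enqueue IZ → queue [LM, QF, CT, KB, FO, TS, FK, RB, XR, IZ]
Visit LM → queue [QF, CT, KB, FO, TS, FK, RB, XR, IZ]
Visit QF → queue [CT, KB, FO, TS, FK, RB, XR, IZ]
Visit CT → queue [KB, FO, TS, FK, RB, XR, IZ]
Visit KB → queue [FO, TS, FK, RB, XR, IZ]
Visit FO → queue [TS, FK, RB, XR, IZ]
Visit TS → queue [FK, RB, XR, IZ]
Visit FK; enqueue RI → queue [RB, XR, IZ, RI]
Visit RB → queue [XR, IZ, RI]
Visit XR → queue [IZ, RI]
Visit IZ → queue [RI]
Visit RI → queue []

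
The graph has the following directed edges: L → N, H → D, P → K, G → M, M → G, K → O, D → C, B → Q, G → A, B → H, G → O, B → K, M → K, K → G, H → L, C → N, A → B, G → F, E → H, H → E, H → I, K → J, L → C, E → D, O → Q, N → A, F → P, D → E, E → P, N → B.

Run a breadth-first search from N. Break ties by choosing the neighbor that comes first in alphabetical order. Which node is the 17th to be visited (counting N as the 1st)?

Visit N; enqueue A, B → queue [A, B]
Visit A → queue [B]
Visit B; enqueue H, K, Q → queue [H, K, Q]
Visit H; enqueue D, E, I, L → queue [K, Q, D, E, I, L]
Visit K; enqueue G, J, O → queue [Q, D, E, I, L, G, J, O]
Visit Q → queue [D, E, I, L, G, J, O]
Visit D; enqueue C → queue [E, I, L, G, J, O, C]
Visit E; enqueue P → queue [I, L, G, J, O, C, P]
Visit I → queue [L, G, J, O, C, P]
Visit L → queue [G, J, O, C, P]
Visit G; enqueue F, M → queue [J, O, C, P, F, M]
Visit J → queue [O, C, P, F, M]
Visit O → queue [C, P, F, M]
Visit C → queue [P, F, M]
Visit P → queue [F, M]
Visit F → queue [M]
Visit M → queue []

Visit order: N, A, B, H, K, Q, D, E, I, L, G, J, O, C, P, F, M

M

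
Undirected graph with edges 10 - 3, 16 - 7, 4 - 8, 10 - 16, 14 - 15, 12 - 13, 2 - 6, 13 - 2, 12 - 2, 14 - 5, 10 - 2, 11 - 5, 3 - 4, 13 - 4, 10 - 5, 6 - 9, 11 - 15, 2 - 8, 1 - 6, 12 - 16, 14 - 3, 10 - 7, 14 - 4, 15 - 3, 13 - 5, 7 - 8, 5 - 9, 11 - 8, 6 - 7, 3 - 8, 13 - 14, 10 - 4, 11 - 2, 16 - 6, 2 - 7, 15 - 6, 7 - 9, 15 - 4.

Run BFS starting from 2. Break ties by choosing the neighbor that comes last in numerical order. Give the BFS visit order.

2, 13, 12, 11, 10, 8, 7, 6, 14, 5, 4, 16, 15, 3, 9, 1

Visit 2; enqueue 13, 12, 11, 10, 8, 7, 6 → queue [13, 12, 11, 10, 8, 7, 6]
Visit 13; enqueue 14, 5, 4 → queue [12, 11, 10, 8, 7, 6, 14, 5, 4]
Visit 12; enqueue 16 → queue [11, 10, 8, 7, 6, 14, 5, 4, 16]
Visit 11; enqueue 15 → queue [10, 8, 7, 6, 14, 5, 4, 16, 15]
Visit 10; enqueue 3 → queue [8, 7, 6, 14, 5, 4, 16, 15, 3]
Visit 8 → queue [7, 6, 14, 5, 4, 16, 15, 3]
Visit 7; enqueue 9 → queue [6, 14, 5, 4, 16, 15, 3, 9]
Visit 6; enqueue 1 → queue [14, 5, 4, 16, 15, 3, 9, 1]
Visit 14 → queue [5, 4, 16, 15, 3, 9, 1]
Visit 5 → queue [4, 16, 15, 3, 9, 1]
Visit 4 → queue [16, 15, 3, 9, 1]
Visit 16 → queue [15, 3, 9, 1]
Visit 15 → queue [3, 9, 1]
Visit 3 → queue [9, 1]
Visit 9 → queue [1]
Visit 1 → queue []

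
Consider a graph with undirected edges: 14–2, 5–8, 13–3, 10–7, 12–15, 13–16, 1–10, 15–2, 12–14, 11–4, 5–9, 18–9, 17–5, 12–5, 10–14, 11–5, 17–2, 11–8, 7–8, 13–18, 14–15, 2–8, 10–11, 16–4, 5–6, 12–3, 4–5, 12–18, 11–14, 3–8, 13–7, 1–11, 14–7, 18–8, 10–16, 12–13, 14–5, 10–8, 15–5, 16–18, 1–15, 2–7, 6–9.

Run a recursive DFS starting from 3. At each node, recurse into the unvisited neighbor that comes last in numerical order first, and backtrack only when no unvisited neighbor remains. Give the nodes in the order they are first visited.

Visit 3
3 → 13
13 → 18
18 → 16
16 → 10
10 → 14
14 → 15
15 → 12
12 → 5
5 → 17
17 → 2
2 → 8
8 → 11
11 → 4
11 → 1
8 → 7
5 → 9
9 → 6

3 -> 13 -> 18 -> 16 -> 10 -> 14 -> 15 -> 12 -> 5 -> 17 -> 2 -> 8 -> 11 -> 4 -> 1 -> 7 -> 9 -> 6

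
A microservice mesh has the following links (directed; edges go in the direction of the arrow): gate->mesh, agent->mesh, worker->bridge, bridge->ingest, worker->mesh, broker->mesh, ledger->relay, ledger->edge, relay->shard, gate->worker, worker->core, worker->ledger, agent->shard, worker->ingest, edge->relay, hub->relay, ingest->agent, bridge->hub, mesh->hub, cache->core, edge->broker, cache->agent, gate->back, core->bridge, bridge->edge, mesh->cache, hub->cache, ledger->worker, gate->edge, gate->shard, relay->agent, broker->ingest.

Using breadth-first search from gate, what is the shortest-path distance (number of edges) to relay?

Level 0: gate
Level 1: back, edge, mesh, shard, worker
Level 2: bridge, broker, cache, core, hub, ingest, ledger, relay
Level 3: agent
relay first appears at level 2.

2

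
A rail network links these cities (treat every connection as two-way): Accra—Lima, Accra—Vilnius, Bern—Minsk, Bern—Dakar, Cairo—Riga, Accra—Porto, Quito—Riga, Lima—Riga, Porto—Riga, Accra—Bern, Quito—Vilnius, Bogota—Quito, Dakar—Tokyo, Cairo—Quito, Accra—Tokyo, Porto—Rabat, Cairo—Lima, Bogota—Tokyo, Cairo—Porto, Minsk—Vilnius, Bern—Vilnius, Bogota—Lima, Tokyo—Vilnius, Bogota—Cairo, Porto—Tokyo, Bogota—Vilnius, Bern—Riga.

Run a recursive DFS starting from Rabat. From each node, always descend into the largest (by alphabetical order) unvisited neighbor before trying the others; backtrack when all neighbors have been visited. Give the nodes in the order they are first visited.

Visit Rabat
Rabat → Porto
Porto → Tokyo
Tokyo → Vilnius
Vilnius → Quito
Quito → Riga
Riga → Lima
Lima → Cairo
Cairo → Bogota
Lima → Accra
Accra → Bern
Bern → Minsk
Bern → Dakar

Rabat → Porto → Tokyo → Vilnius → Quito → Riga → Lima → Cairo → Bogota → Accra → Bern → Minsk → Dakar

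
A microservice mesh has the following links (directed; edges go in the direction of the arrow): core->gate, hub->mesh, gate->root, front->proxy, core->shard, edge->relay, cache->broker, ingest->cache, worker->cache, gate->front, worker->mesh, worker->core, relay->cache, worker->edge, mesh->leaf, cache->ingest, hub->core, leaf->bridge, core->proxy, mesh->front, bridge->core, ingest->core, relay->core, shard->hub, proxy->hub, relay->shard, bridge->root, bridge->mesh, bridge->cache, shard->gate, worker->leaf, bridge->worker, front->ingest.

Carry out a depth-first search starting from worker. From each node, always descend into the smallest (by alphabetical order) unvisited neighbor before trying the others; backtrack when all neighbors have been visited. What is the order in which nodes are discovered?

Visit worker
worker → cache
cache → broker
cache → ingest
ingest → core
core → gate
gate → front
front → proxy
proxy → hub
hub → mesh
mesh → leaf
leaf → bridge
bridge → root
core → shard
worker → edge
edge → relay

worker cache broker ingest core gate front proxy hub mesh leaf bridge root shard edge relay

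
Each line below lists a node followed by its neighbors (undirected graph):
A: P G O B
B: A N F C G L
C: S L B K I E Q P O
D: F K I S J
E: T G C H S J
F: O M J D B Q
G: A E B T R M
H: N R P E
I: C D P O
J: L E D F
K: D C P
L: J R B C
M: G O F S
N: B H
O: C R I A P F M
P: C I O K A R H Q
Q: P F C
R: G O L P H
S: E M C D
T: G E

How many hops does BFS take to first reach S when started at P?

Level 0: P
Level 1: A, C, H, I, K, O, Q, R
Level 2: B, D, E, F, G, L, M, N, S
Level 3: J, T
S first appears at level 2.

2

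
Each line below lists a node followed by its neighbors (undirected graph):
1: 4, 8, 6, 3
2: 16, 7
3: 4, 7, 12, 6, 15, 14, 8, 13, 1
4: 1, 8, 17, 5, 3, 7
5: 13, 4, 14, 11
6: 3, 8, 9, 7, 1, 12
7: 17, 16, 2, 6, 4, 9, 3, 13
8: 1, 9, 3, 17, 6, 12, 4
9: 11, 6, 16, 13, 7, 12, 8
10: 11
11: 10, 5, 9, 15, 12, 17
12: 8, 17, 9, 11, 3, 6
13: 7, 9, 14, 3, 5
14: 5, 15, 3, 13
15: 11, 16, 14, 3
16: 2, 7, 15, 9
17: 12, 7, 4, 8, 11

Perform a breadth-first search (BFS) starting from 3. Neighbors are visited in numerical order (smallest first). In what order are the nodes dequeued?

3 → 1 → 4 → 6 → 7 → 8 → 12 → 13 → 14 → 15 → 5 → 17 → 9 → 2 → 16 → 11 → 10

Visit 3; enqueue 1, 4, 6, 7, 8, 12, 13, 14, 15 → queue [1, 4, 6, 7, 8, 12, 13, 14, 15]
Visit 1 → queue [4, 6, 7, 8, 12, 13, 14, 15]
Visit 4; enqueue 5, 17 → queue [6, 7, 8, 12, 13, 14, 15, 5, 17]
Visit 6; enqueue 9 → queue [7, 8, 12, 13, 14, 15, 5, 17, 9]
Visit 7; enqueue 2, 16 → queue [8, 12, 13, 14, 15, 5, 17, 9, 2, 16]
Visit 8 → queue [12, 13, 14, 15, 5, 17, 9, 2, 16]
Visit 12; enqueue 11 → queue [13, 14, 15, 5, 17, 9, 2, 16, 11]
Visit 13 → queue [14, 15, 5, 17, 9, 2, 16, 11]
Visit 14 → queue [15, 5, 17, 9, 2, 16, 11]
Visit 15 → queue [5, 17, 9, 2, 16, 11]
Visit 5 → queue [17, 9, 2, 16, 11]
Visit 17 → queue [9, 2, 16, 11]
Visit 9 → queue [2, 16, 11]
Visit 2 → queue [16, 11]
Visit 16 → queue [11]
Visit 11; enqueue 10 → queue [10]
Visit 10 → queue []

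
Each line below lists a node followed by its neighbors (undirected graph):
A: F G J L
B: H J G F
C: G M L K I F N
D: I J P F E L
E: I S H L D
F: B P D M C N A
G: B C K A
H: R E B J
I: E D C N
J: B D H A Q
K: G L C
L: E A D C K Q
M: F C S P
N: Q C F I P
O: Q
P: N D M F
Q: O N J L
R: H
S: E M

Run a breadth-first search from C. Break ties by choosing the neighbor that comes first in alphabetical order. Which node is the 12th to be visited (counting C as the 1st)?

Visit C; enqueue F, G, I, K, L, M, N → queue [F, G, I, K, L, M, N]
Visit F; enqueue A, B, D, P → queue [G, I, K, L, M, N, A, B, D, P]
Visit G → queue [I, K, L, M, N, A, B, D, P]
Visit I; enqueue E → queue [K, L, M, N, A, B, D, P, E]
Visit K → queue [L, M, N, A, B, D, P, E]
Visit L; enqueue Q → queue [M, N, A, B, D, P, E, Q]
Visit M; enqueue S → queue [N, A, B, D, P, E, Q, S]
Visit N → queue [A, B, D, P, E, Q, S]
Visit A; enqueue J → queue [B, D, P, E, Q, S, J]
Visit B; enqueue H → queue [D, P, E, Q, S, J, H]
Visit D → queue [P, E, Q, S, J, H]
Visit P → queue [E, Q, S, J, H]
Visit E → queue [Q, S, J, H]
Visit Q; enqueue O → queue [S, J, H, O]
Visit S → queue [J, H, O]
Visit J → queue [H, O]
Visit H; enqueue R → queue [O, R]
Visit O → queue [R]
Visit R → queue []

Visit order: C, F, G, I, K, L, M, N, A, B, D, P, E, Q, S, J, H, O, R

P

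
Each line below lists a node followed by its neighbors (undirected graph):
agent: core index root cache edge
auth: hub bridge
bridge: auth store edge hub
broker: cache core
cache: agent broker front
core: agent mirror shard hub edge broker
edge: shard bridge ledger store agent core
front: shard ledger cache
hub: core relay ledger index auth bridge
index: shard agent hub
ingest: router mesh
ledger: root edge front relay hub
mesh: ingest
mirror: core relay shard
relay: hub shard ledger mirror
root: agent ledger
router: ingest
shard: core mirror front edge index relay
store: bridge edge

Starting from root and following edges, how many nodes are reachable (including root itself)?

16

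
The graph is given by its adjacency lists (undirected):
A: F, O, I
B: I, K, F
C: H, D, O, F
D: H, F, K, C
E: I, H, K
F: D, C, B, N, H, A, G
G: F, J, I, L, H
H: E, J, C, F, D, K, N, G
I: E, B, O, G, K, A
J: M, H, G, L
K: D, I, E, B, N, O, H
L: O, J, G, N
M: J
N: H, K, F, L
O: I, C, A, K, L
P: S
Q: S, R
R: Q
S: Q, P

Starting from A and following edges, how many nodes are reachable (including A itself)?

15

BFS from A visits: A, F, O, I, D, C, B, N, H, G, K, L, E, J, M
Reachable nodes: 15 of 19 total.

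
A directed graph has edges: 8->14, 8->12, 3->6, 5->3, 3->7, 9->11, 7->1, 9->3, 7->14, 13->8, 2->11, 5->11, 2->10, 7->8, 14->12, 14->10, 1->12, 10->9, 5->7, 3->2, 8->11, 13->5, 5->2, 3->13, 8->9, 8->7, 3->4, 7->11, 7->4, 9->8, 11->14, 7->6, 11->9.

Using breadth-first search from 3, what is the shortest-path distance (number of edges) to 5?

2

Level 0: 3
Level 1: 2, 4, 6, 7, 13
Level 2: 1, 5, 8, 10, 11, 14
Level 3: 9, 12
5 first appears at level 2.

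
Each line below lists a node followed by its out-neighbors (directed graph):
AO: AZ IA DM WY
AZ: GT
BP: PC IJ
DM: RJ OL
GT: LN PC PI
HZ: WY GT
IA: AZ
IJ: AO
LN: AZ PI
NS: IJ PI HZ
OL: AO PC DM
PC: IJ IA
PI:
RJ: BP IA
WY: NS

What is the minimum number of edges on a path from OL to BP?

3

Level 0: OL
Level 1: AO, DM, PC
Level 2: AZ, IA, IJ, RJ, WY
Level 3: BP, GT, NS
Level 4: HZ, LN, PI
BP first appears at level 3.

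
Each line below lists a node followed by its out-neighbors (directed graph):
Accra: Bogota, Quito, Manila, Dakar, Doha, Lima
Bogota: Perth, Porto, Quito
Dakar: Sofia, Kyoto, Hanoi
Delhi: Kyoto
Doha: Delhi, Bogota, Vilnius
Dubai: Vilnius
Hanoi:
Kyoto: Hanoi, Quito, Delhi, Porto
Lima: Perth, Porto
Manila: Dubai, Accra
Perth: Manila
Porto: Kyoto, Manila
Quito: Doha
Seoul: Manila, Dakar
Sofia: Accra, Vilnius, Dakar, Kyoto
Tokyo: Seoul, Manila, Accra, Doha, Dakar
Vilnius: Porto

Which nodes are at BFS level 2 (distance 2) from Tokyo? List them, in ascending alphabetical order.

Level 0: Tokyo
Level 1: Accra, Dakar, Doha, Manila, Seoul
Level 2: Bogota, Delhi, Dubai, Hanoi, Kyoto, Lima, Quito, Sofia, Vilnius
Level 3: Perth, Porto

Bogota, Delhi, Dubai, Hanoi, Kyoto, Lima, Quito, Sofia, Vilnius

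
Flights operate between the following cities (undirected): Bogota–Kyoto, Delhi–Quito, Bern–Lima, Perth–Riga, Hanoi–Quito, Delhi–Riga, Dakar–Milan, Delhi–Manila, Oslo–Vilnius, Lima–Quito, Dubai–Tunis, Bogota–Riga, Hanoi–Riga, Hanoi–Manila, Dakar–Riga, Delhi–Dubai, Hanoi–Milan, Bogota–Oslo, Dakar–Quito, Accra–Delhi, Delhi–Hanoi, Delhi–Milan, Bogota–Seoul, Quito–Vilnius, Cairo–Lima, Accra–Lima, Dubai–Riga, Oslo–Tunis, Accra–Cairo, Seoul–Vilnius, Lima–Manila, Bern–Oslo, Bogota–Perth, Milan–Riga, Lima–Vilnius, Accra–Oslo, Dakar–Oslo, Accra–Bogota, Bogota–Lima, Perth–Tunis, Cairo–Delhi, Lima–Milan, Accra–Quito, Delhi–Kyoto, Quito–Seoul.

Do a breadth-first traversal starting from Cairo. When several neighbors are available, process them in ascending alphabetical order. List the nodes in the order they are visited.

Cairo -> Accra -> Delhi -> Lima -> Bogota -> Oslo -> Quito -> Dubai -> Hanoi -> Kyoto -> Manila -> Milan -> Riga -> Bern -> Vilnius -> Perth -> Seoul -> Dakar -> Tunis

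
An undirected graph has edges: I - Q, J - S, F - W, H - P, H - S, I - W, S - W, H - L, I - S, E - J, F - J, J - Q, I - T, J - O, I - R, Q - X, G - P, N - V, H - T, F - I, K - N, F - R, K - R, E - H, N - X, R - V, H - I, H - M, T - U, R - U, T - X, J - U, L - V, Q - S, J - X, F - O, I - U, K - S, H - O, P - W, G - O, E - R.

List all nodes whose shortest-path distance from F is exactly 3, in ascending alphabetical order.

L, M, N

Level 0: F
Level 1: I, J, O, R, W
Level 2: E, G, H, K, P, Q, S, T, U, V, X
Level 3: L, M, N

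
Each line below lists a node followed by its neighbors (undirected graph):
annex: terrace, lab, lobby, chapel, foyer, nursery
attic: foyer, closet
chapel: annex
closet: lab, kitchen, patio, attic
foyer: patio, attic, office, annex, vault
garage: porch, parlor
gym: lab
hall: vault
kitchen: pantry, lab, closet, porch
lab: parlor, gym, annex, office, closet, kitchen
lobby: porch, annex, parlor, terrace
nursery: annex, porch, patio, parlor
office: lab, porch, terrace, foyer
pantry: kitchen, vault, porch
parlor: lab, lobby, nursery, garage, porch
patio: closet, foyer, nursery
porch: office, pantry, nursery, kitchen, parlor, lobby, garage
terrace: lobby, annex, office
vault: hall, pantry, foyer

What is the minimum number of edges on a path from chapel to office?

3

Level 0: chapel
Level 1: annex
Level 2: foyer, lab, lobby, nursery, terrace
Level 3: attic, closet, gym, kitchen, office, parlor, patio, porch, vault
Level 4: garage, hall, pantry
office first appears at level 3.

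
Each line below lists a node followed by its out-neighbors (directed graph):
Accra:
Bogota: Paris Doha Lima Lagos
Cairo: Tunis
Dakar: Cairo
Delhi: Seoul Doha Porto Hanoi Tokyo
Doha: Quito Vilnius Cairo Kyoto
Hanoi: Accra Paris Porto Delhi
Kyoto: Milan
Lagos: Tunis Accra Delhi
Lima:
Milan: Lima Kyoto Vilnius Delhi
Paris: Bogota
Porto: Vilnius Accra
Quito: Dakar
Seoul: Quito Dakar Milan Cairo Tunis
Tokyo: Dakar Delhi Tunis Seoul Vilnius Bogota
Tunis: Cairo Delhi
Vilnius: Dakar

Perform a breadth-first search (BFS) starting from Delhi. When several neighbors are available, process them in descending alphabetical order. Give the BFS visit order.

Visit Delhi; enqueue Tokyo, Seoul, Porto, Hanoi, Doha → queue [Tokyo, Seoul, Porto, Hanoi, Doha]
Visit Tokyo; enqueue Vilnius, Tunis, Dakar, Bogota → queue [Seoul, Porto, Hanoi, Doha, Vilnius, Tunis, Dakar, Bogota]
Visit Seoul; enqueue Quito, Milan, Cairo → queue [Porto, Hanoi, Doha, Vilnius, Tunis, Dakar, Bogota, Quito, Milan, Cairo]
Visit Porto; enqueue Accra → queue [Hanoi, Doha, Vilnius, Tunis, Dakar, Bogota, Quito, Milan, Cairo, Accra]
Visit Hanoi; enqueue Paris → queue [Doha, Vilnius, Tunis, Dakar, Bogota, Quito, Milan, Cairo, Accra, Paris]
Visit Doha; enqueue Kyoto → queue [Vilnius, Tunis, Dakar, Bogota, Quito, Milan, Cairo, Accra, Paris, Kyoto]
Visit Vilnius → queue [Tunis, Dakar, Bogota, Quito, Milan, Cairo, Accra, Paris, Kyoto]
Visit Tunis → queue [Dakar, Bogota, Quito, Milan, Cairo, Accra, Paris, Kyoto]
Visit Dakar → queue [Bogota, Quito, Milan, Cairo, Accra, Paris, Kyoto]
Visit Bogota; enqueue Lima, Lagos → queue [Quito, Milan, Cairo, Accra, Paris, Kyoto, Lima, Lagos]
Visit Quito → queue [Milan, Cairo, Accra, Paris, Kyoto, Lima, Lagos]
Visit Milan → queue [Cairo, Accra, Paris, Kyoto, Lima, Lagos]
Visit Cairo → queue [Accra, Paris, Kyoto, Lima, Lagos]
Visit Accra → queue [Paris, Kyoto, Lima, Lagos]
Visit Paris → queue [Kyoto, Lima, Lagos]
Visit Kyoto → queue [Lima, Lagos]
Visit Lima → queue [Lagos]
Visit Lagos → queue []

Delhi -> Tokyo -> Seoul -> Porto -> Hanoi -> Doha -> Vilnius -> Tunis -> Dakar -> Bogota -> Quito -> Milan -> Cairo -> Accra -> Paris -> Kyoto -> Lima -> Lagos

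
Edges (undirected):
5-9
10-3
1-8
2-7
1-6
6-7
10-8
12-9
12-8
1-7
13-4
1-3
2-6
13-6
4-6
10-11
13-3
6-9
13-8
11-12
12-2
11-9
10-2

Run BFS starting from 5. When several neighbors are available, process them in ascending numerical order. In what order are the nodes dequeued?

5, 9, 6, 11, 12, 1, 2, 4, 7, 13, 10, 8, 3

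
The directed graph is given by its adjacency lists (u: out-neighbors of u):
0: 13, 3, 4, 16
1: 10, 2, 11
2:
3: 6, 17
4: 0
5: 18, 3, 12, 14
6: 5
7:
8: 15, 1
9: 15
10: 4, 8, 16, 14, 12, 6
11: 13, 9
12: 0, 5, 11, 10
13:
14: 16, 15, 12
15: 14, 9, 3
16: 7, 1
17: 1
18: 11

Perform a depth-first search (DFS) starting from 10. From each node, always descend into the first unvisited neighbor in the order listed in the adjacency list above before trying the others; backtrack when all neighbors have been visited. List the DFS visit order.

10 4 0 13 3 6 5 18 11 9 15 14 16 7 1 2 12 17 8

Visit 10
10 → 4
4 → 0
0 → 13
0 → 3
3 → 6
6 → 5
5 → 18
18 → 11
11 → 9
9 → 15
15 → 14
14 → 16
16 → 7
16 → 1
1 → 2
14 → 12
3 → 17
10 → 8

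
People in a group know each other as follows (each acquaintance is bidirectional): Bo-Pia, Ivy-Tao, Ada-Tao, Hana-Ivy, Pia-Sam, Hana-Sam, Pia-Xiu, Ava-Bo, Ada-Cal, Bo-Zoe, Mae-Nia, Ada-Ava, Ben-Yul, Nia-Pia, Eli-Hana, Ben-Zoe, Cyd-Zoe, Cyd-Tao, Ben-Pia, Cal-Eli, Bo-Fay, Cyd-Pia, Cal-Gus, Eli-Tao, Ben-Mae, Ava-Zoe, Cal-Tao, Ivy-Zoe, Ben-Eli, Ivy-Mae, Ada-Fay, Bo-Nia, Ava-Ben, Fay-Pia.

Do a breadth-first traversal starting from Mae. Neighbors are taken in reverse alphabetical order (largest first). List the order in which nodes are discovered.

Mae → Nia → Ivy → Ben → Pia → Bo → Zoe → Tao → Hana → Yul → Eli → Ava → Xiu → Sam → Fay → Cyd → Cal → Ada → Gus

Visit Mae; enqueue Nia, Ivy, Ben → queue [Nia, Ivy, Ben]
Visit Nia; enqueue Pia, Bo → queue [Ivy, Ben, Pia, Bo]
Visit Ivy; enqueue Zoe, Tao, Hana → queue [Ben, Pia, Bo, Zoe, Tao, Hana]
Visit Ben; enqueue Yul, Eli, Ava → queue [Pia, Bo, Zoe, Tao, Hana, Yul, Eli, Ava]
Visit Pia; enqueue Xiu, Sam, Fay, Cyd → queue [Bo, Zoe, Tao, Hana, Yul, Eli, Ava, Xiu, Sam, Fay, Cyd]
Visit Bo → queue [Zoe, Tao, Hana, Yul, Eli, Ava, Xiu, Sam, Fay, Cyd]
Visit Zoe → queue [Tao, Hana, Yul, Eli, Ava, Xiu, Sam, Fay, Cyd]
Visit Tao; enqueue Cal, Ada → queue [Hana, Yul, Eli, Ava, Xiu, Sam, Fay, Cyd, Cal, Ada]
Visit Hana → queue [Yul, Eli, Ava, Xiu, Sam, Fay, Cyd, Cal, Ada]
Visit Yul → queue [Eli, Ava, Xiu, Sam, Fay, Cyd, Cal, Ada]
Visit Eli → queue [Ava, Xiu, Sam, Fay, Cyd, Cal, Ada]
Visit Ava → queue [Xiu, Sam, Fay, Cyd, Cal, Ada]
Visit Xiu → queue [Sam, Fay, Cyd, Cal, Ada]
Visit Sam → queue [Fay, Cyd, Cal, Ada]
Visit Fay → queue [Cyd, Cal, Ada]
Visit Cyd → queue [Cal, Ada]
Visit Cal; enqueue Gus → queue [Ada, Gus]
Visit Ada → queue [Gus]
Visit Gus → queue []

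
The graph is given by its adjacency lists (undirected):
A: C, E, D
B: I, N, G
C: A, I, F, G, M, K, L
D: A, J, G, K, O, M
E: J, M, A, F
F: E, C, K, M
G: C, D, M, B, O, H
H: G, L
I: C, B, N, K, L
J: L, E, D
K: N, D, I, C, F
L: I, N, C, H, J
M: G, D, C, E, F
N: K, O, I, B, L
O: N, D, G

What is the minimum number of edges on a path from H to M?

Level 0: H
Level 1: G, L
Level 2: B, C, D, I, J, M, N, O
Level 3: A, E, F, K
M first appears at level 2.

2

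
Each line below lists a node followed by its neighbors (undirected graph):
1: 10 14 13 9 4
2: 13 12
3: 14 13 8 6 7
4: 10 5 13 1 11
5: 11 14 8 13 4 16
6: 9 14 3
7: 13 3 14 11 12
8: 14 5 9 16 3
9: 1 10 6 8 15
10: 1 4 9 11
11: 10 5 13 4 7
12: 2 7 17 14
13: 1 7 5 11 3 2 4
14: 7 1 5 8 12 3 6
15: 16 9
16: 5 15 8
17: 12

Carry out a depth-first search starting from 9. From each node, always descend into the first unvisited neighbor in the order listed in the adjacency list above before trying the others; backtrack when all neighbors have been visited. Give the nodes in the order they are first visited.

9, 1, 10, 4, 5, 11, 13, 7, 3, 14, 8, 16, 15, 12, 2, 17, 6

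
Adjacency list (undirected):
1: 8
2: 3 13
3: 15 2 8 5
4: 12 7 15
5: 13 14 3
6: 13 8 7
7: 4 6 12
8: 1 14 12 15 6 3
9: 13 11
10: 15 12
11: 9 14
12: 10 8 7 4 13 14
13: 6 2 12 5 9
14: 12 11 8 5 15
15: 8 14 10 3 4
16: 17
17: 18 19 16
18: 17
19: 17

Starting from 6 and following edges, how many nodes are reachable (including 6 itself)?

15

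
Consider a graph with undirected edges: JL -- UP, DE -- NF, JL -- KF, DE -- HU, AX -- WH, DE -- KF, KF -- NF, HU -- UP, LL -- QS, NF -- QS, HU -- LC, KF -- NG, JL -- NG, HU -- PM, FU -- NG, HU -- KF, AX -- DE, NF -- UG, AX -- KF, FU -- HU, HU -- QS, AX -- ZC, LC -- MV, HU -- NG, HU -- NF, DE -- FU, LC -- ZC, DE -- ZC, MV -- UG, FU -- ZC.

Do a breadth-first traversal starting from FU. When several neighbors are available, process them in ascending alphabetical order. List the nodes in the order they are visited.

FU DE HU NG ZC AX KF NF LC PM QS UP JL WH UG MV LL

Visit FU; enqueue DE, HU, NG, ZC → queue [DE, HU, NG, ZC]
Visit DE; enqueue AX, KF, NF → queue [HU, NG, ZC, AX, KF, NF]
Visit HU; enqueue LC, PM, QS, UP → queue [NG, ZC, AX, KF, NF, LC, PM, QS, UP]
Visit NG; enqueue JL → queue [ZC, AX, KF, NF, LC, PM, QS, UP, JL]
Visit ZC → queue [AX, KF, NF, LC, PM, QS, UP, JL]
Visit AX; enqueue WH → queue [KF, NF, LC, PM, QS, UP, JL, WH]
Visit KF → queue [NF, LC, PM, QS, UP, JL, WH]
Visit NF; enqueue UG → queue [LC, PM, QS, UP, JL, WH, UG]
Visit LC; enqueue MV → queue [PM, QS, UP, JL, WH, UG, MV]
Visit PM → queue [QS, UP, JL, WH, UG, MV]
Visit QS; enqueue LL → queue [UP, JL, WH, UG, MV, LL]
Visit UP → queue [JL, WH, UG, MV, LL]
Visit JL → queue [WH, UG, MV, LL]
Visit WH → queue [UG, MV, LL]
Visit UG → queue [MV, LL]
Visit MV → queue [LL]
Visit LL → queue []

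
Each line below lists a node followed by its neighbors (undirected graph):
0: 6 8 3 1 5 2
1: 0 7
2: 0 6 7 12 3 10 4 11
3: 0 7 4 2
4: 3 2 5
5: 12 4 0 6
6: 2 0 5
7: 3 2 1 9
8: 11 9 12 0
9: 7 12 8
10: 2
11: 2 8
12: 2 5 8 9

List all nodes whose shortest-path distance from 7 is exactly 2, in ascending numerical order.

Level 0: 7
Level 1: 1, 2, 3, 9
Level 2: 0, 4, 6, 8, 10, 11, 12
Level 3: 5

0, 4, 6, 8, 10, 11, 12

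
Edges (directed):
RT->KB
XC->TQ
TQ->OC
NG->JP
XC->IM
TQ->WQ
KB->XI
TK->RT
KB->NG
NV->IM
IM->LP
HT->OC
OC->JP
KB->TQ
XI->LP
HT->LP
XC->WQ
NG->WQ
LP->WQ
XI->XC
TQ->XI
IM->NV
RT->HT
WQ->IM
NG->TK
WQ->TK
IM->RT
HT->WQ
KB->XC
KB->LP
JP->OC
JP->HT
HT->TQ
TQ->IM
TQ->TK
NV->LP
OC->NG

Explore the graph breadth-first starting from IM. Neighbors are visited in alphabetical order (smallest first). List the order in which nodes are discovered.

IM, LP, NV, RT, WQ, HT, KB, TK, OC, TQ, NG, XC, XI, JP

Visit IM; enqueue LP, NV, RT → queue [LP, NV, RT]
Visit LP; enqueue WQ → queue [NV, RT, WQ]
Visit NV → queue [RT, WQ]
Visit RT; enqueue HT, KB → queue [WQ, HT, KB]
Visit WQ; enqueue TK → queue [HT, KB, TK]
Visit HT; enqueue OC, TQ → queue [KB, TK, OC, TQ]
Visit KB; enqueue NG, XC, XI → queue [TK, OC, TQ, NG, XC, XI]
Visit TK → queue [OC, TQ, NG, XC, XI]
Visit OC; enqueue JP → queue [TQ, NG, XC, XI, JP]
Visit TQ → queue [NG, XC, XI, JP]
Visit NG → queue [XC, XI, JP]
Visit XC → queue [XI, JP]
Visit XI → queue [JP]
Visit JP → queue []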